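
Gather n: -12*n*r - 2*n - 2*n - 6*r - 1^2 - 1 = n*(-12*r - 4) - 6*r - 2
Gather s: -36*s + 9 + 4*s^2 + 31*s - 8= 4*s^2 - 5*s + 1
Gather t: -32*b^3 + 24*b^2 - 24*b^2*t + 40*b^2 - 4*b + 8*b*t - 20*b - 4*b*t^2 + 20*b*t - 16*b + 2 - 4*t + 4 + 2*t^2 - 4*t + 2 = -32*b^3 + 64*b^2 - 40*b + t^2*(2 - 4*b) + t*(-24*b^2 + 28*b - 8) + 8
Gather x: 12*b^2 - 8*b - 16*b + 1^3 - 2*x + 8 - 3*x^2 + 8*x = 12*b^2 - 24*b - 3*x^2 + 6*x + 9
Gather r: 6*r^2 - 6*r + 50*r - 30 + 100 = 6*r^2 + 44*r + 70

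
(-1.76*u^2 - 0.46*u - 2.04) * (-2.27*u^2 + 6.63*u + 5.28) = 3.9952*u^4 - 10.6246*u^3 - 7.7118*u^2 - 15.954*u - 10.7712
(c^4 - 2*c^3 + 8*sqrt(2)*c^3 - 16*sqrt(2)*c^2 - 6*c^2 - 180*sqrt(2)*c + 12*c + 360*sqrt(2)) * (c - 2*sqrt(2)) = c^5 - 2*c^4 + 6*sqrt(2)*c^4 - 38*c^3 - 12*sqrt(2)*c^3 - 168*sqrt(2)*c^2 + 76*c^2 + 336*sqrt(2)*c + 720*c - 1440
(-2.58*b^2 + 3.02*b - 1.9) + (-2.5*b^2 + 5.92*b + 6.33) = -5.08*b^2 + 8.94*b + 4.43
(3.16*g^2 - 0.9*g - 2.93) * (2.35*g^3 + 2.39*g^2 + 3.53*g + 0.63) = 7.426*g^5 + 5.4374*g^4 + 2.1183*g^3 - 8.1889*g^2 - 10.9099*g - 1.8459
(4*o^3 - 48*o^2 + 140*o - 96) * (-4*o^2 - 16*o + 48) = -16*o^5 + 128*o^4 + 400*o^3 - 4160*o^2 + 8256*o - 4608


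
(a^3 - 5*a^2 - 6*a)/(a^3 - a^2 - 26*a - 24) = a/(a + 4)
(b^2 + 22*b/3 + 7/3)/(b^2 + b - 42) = (b + 1/3)/(b - 6)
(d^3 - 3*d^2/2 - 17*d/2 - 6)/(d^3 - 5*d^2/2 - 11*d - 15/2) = (d - 4)/(d - 5)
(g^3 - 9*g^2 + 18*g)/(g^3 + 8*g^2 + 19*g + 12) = g*(g^2 - 9*g + 18)/(g^3 + 8*g^2 + 19*g + 12)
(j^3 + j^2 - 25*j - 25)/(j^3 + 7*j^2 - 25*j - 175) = (j + 1)/(j + 7)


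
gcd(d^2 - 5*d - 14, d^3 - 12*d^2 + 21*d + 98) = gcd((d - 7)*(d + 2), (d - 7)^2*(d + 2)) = d^2 - 5*d - 14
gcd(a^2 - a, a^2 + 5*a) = a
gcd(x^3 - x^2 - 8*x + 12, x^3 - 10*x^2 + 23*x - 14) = x - 2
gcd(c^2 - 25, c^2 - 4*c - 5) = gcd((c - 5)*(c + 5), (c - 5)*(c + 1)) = c - 5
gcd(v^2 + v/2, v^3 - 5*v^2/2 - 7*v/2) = v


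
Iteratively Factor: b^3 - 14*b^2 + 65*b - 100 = (b - 5)*(b^2 - 9*b + 20) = (b - 5)^2*(b - 4)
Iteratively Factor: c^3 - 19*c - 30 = (c + 2)*(c^2 - 2*c - 15) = (c - 5)*(c + 2)*(c + 3)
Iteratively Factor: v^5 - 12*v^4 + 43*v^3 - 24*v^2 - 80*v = (v)*(v^4 - 12*v^3 + 43*v^2 - 24*v - 80) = v*(v - 4)*(v^3 - 8*v^2 + 11*v + 20) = v*(v - 4)^2*(v^2 - 4*v - 5) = v*(v - 5)*(v - 4)^2*(v + 1)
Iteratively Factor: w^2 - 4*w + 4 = (w - 2)*(w - 2)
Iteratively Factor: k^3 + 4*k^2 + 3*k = (k)*(k^2 + 4*k + 3) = k*(k + 1)*(k + 3)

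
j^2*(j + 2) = j^3 + 2*j^2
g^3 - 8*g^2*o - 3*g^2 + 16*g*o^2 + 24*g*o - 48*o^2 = (g - 3)*(g - 4*o)^2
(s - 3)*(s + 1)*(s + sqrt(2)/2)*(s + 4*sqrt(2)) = s^4 - 2*s^3 + 9*sqrt(2)*s^3/2 - 9*sqrt(2)*s^2 + s^2 - 27*sqrt(2)*s/2 - 8*s - 12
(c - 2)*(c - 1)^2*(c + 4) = c^4 - 11*c^2 + 18*c - 8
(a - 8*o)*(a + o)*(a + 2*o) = a^3 - 5*a^2*o - 22*a*o^2 - 16*o^3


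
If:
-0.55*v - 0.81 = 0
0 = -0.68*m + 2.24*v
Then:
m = -4.85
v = -1.47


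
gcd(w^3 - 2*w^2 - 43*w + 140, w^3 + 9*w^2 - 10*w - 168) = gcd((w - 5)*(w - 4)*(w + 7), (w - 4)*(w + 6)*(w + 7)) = w^2 + 3*w - 28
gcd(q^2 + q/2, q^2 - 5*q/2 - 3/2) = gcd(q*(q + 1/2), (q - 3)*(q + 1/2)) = q + 1/2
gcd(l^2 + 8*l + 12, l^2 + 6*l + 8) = l + 2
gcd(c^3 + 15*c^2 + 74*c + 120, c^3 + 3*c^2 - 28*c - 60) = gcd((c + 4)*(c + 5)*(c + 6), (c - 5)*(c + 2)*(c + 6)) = c + 6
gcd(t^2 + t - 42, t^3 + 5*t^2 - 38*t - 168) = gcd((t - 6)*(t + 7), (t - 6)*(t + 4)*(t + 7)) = t^2 + t - 42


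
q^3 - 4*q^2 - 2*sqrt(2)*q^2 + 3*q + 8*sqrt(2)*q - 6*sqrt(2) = (q - 3)*(q - 1)*(q - 2*sqrt(2))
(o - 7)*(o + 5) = o^2 - 2*o - 35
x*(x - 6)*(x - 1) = x^3 - 7*x^2 + 6*x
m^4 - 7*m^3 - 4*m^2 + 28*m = m*(m - 7)*(m - 2)*(m + 2)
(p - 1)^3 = p^3 - 3*p^2 + 3*p - 1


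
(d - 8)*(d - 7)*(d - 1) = d^3 - 16*d^2 + 71*d - 56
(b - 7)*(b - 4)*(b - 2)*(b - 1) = b^4 - 14*b^3 + 63*b^2 - 106*b + 56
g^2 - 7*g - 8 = (g - 8)*(g + 1)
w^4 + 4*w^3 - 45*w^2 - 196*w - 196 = (w - 7)*(w + 2)^2*(w + 7)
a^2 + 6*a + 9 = (a + 3)^2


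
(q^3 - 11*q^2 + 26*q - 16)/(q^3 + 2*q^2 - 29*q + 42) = (q^2 - 9*q + 8)/(q^2 + 4*q - 21)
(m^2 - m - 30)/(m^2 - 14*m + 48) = (m + 5)/(m - 8)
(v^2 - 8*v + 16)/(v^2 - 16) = (v - 4)/(v + 4)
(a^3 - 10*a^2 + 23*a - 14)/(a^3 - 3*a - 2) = (a^2 - 8*a + 7)/(a^2 + 2*a + 1)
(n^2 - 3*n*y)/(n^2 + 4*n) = (n - 3*y)/(n + 4)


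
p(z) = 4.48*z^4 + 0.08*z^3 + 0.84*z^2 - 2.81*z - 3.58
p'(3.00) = 488.23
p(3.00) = 360.59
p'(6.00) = 3886.63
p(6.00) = 5833.16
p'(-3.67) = -891.54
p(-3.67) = 826.81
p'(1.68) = 85.66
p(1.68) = 30.14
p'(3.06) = 518.03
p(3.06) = 390.77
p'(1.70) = 88.78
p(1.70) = 31.88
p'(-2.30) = -223.44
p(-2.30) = 131.72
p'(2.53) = 293.18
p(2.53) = 179.54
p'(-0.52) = -6.14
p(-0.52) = -1.58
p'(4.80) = 1992.59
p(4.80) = 2389.30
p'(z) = 17.92*z^3 + 0.24*z^2 + 1.68*z - 2.81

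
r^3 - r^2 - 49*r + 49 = (r - 7)*(r - 1)*(r + 7)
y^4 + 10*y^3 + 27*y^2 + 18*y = y*(y + 1)*(y + 3)*(y + 6)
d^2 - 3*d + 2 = (d - 2)*(d - 1)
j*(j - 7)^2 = j^3 - 14*j^2 + 49*j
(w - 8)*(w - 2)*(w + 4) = w^3 - 6*w^2 - 24*w + 64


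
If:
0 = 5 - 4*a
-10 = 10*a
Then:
No Solution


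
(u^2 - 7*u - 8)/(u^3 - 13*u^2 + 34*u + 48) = 1/(u - 6)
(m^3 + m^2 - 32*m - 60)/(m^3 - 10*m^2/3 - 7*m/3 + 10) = 3*(m^3 + m^2 - 32*m - 60)/(3*m^3 - 10*m^2 - 7*m + 30)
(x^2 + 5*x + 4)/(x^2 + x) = (x + 4)/x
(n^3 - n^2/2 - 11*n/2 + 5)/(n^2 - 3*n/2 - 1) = (2*n^2 + 3*n - 5)/(2*n + 1)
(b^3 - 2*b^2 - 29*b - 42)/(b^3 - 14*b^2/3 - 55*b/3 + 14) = 3*(b + 2)/(3*b - 2)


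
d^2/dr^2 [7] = 0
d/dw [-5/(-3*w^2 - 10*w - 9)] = 10*(-3*w - 5)/(3*w^2 + 10*w + 9)^2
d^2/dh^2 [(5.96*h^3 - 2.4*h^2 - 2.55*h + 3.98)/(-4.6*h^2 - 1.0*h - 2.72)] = (-1.13686837721616e-13*h^5 + 223.05904*h^3 - 782.7408*h^2 - 565.848384*h + 113.27584)/(97.336*h^6 + 63.48*h^5 + 186.4656*h^4 + 76.072*h^3 + 110.25792*h^2 + 22.1952*h + 20.123648)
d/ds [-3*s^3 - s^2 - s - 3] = -9*s^2 - 2*s - 1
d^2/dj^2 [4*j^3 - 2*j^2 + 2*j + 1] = 24*j - 4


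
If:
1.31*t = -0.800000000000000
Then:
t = -0.61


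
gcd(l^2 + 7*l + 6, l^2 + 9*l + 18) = l + 6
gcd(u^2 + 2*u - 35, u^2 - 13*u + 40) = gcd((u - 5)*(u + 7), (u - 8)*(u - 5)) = u - 5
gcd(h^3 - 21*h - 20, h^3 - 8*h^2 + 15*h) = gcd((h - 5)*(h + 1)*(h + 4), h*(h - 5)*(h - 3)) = h - 5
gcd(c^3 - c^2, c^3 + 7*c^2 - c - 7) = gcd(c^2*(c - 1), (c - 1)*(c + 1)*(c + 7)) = c - 1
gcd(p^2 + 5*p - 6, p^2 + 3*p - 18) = p + 6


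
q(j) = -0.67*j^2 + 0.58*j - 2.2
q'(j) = 0.58 - 1.34*j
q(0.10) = -2.15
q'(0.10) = 0.45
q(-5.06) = -22.29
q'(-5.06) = 7.36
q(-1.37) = -4.25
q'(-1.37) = 2.42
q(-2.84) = -9.25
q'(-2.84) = 4.39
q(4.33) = -12.25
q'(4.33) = -5.22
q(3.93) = -10.27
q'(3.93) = -4.69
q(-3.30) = -11.41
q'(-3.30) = 5.00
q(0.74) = -2.14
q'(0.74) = -0.41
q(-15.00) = -161.65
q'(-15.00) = 20.68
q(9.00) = -51.25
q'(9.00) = -11.48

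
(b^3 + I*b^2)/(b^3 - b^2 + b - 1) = b^2/(b^2 - b*(1 + I) + I)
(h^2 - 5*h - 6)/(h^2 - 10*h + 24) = (h + 1)/(h - 4)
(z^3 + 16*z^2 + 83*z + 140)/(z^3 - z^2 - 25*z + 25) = (z^2 + 11*z + 28)/(z^2 - 6*z + 5)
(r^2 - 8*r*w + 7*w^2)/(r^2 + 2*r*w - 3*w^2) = (r - 7*w)/(r + 3*w)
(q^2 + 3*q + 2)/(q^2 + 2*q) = (q + 1)/q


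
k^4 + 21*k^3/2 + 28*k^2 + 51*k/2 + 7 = (k + 1/2)*(k + 1)*(k + 2)*(k + 7)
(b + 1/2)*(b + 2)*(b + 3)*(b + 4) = b^4 + 19*b^3/2 + 61*b^2/2 + 37*b + 12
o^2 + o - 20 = (o - 4)*(o + 5)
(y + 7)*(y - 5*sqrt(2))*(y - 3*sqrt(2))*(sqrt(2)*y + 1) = sqrt(2)*y^4 - 15*y^3 + 7*sqrt(2)*y^3 - 105*y^2 + 22*sqrt(2)*y^2 + 30*y + 154*sqrt(2)*y + 210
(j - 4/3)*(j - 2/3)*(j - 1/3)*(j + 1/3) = j^4 - 2*j^3 + 7*j^2/9 + 2*j/9 - 8/81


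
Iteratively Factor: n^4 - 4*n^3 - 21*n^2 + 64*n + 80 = (n + 4)*(n^3 - 8*n^2 + 11*n + 20) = (n - 5)*(n + 4)*(n^2 - 3*n - 4) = (n - 5)*(n - 4)*(n + 4)*(n + 1)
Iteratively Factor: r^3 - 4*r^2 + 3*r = (r - 1)*(r^2 - 3*r) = r*(r - 1)*(r - 3)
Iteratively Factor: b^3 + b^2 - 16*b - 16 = (b + 1)*(b^2 - 16) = (b - 4)*(b + 1)*(b + 4)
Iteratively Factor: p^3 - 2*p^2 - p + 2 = (p - 2)*(p^2 - 1) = (p - 2)*(p + 1)*(p - 1)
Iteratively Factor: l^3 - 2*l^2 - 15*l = (l + 3)*(l^2 - 5*l) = (l - 5)*(l + 3)*(l)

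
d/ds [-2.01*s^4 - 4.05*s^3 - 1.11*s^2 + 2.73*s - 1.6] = -8.04*s^3 - 12.15*s^2 - 2.22*s + 2.73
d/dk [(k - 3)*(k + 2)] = 2*k - 1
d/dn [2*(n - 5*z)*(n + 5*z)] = 4*n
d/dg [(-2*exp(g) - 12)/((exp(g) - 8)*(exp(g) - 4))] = 2*(exp(2*g) + 12*exp(g) - 104)*exp(g)/(exp(4*g) - 24*exp(3*g) + 208*exp(2*g) - 768*exp(g) + 1024)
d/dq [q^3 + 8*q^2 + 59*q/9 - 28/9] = 3*q^2 + 16*q + 59/9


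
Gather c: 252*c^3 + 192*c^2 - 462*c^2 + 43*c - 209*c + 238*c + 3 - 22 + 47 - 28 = 252*c^3 - 270*c^2 + 72*c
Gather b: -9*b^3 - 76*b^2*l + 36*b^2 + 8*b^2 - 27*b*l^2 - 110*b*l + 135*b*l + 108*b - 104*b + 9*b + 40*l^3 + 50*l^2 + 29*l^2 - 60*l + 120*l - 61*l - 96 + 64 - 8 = -9*b^3 + b^2*(44 - 76*l) + b*(-27*l^2 + 25*l + 13) + 40*l^3 + 79*l^2 - l - 40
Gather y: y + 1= y + 1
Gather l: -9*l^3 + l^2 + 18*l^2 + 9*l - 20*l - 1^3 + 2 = -9*l^3 + 19*l^2 - 11*l + 1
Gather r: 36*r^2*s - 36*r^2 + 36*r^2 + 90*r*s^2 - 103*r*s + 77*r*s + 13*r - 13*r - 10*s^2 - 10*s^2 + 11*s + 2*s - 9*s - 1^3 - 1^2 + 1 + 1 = 36*r^2*s + r*(90*s^2 - 26*s) - 20*s^2 + 4*s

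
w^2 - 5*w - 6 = (w - 6)*(w + 1)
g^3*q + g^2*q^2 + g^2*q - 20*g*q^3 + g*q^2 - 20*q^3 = (g - 4*q)*(g + 5*q)*(g*q + q)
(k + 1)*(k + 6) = k^2 + 7*k + 6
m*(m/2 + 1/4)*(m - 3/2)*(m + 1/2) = m^4/2 - m^3/4 - 5*m^2/8 - 3*m/16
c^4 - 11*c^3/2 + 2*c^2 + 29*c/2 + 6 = (c - 4)*(c - 3)*(c + 1/2)*(c + 1)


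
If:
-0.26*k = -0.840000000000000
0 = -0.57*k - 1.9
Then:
No Solution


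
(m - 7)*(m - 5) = m^2 - 12*m + 35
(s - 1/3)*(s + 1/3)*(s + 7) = s^3 + 7*s^2 - s/9 - 7/9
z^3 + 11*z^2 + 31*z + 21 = (z + 1)*(z + 3)*(z + 7)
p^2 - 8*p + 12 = (p - 6)*(p - 2)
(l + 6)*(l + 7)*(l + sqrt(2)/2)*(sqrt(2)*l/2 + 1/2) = sqrt(2)*l^4/2 + l^3 + 13*sqrt(2)*l^3/2 + 13*l^2 + 85*sqrt(2)*l^2/4 + 13*sqrt(2)*l/4 + 42*l + 21*sqrt(2)/2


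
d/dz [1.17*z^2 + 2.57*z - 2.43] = 2.34*z + 2.57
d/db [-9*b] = -9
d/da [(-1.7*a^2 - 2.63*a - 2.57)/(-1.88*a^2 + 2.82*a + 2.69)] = (-9.7384*a^2 - 18.8092*a + 0.172699999999999)/(3.5344*a^4 - 10.6032*a^3 - 2.162*a^2 + 15.1716*a + 7.2361)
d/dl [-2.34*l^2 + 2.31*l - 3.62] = 2.31 - 4.68*l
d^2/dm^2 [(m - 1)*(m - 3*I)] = 2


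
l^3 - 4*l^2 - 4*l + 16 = (l - 4)*(l - 2)*(l + 2)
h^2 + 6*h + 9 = (h + 3)^2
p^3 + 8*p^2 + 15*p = p*(p + 3)*(p + 5)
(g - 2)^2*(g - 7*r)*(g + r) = g^4 - 6*g^3*r - 4*g^3 - 7*g^2*r^2 + 24*g^2*r + 4*g^2 + 28*g*r^2 - 24*g*r - 28*r^2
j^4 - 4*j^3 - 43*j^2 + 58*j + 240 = (j - 8)*(j - 3)*(j + 2)*(j + 5)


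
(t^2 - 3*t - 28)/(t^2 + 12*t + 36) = (t^2 - 3*t - 28)/(t^2 + 12*t + 36)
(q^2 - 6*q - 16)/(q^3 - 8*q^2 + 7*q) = (q^2 - 6*q - 16)/(q*(q^2 - 8*q + 7))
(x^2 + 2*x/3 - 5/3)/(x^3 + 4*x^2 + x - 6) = (x + 5/3)/(x^2 + 5*x + 6)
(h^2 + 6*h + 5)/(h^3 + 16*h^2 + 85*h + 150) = (h + 1)/(h^2 + 11*h + 30)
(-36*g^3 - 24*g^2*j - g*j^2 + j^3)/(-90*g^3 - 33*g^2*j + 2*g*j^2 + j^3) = (2*g + j)/(5*g + j)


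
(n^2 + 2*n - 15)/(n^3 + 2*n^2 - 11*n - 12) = (n + 5)/(n^2 + 5*n + 4)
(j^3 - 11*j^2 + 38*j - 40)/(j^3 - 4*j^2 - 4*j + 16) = (j - 5)/(j + 2)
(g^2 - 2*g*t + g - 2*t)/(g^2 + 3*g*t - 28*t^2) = (g^2 - 2*g*t + g - 2*t)/(g^2 + 3*g*t - 28*t^2)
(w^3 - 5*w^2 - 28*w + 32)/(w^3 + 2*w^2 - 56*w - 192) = (w - 1)/(w + 6)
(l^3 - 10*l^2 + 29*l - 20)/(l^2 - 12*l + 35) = (l^2 - 5*l + 4)/(l - 7)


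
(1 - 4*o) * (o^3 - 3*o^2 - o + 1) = -4*o^4 + 13*o^3 + o^2 - 5*o + 1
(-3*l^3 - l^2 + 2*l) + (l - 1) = -3*l^3 - l^2 + 3*l - 1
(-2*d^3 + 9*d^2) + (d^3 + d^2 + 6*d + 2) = -d^3 + 10*d^2 + 6*d + 2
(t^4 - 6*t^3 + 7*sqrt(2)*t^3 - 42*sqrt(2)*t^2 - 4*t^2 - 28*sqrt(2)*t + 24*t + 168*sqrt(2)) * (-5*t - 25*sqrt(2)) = -5*t^5 - 60*sqrt(2)*t^4 + 30*t^4 - 330*t^3 + 360*sqrt(2)*t^3 + 240*sqrt(2)*t^2 + 1980*t^2 - 1440*sqrt(2)*t + 1400*t - 8400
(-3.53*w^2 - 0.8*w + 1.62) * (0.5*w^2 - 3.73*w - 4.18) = -1.765*w^4 + 12.7669*w^3 + 18.5494*w^2 - 2.6986*w - 6.7716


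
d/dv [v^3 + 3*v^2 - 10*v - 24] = 3*v^2 + 6*v - 10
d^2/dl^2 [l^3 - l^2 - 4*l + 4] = 6*l - 2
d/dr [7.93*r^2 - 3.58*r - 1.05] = 15.86*r - 3.58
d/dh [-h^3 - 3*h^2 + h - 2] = -3*h^2 - 6*h + 1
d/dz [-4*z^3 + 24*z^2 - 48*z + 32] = -12*z^2 + 48*z - 48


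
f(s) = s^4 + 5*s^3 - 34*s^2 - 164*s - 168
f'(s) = 4*s^3 + 15*s^2 - 68*s - 164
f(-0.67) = -74.68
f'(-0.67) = -112.91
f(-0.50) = -95.06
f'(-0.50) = -126.75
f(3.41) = -789.12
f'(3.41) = -62.85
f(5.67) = -245.97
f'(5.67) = 661.81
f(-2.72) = -19.35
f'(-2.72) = 51.44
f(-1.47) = -11.60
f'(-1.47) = -44.33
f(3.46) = -792.05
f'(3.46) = -54.02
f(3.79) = -799.41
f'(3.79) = 11.50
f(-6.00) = -192.00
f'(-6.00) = -80.00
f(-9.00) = 1470.00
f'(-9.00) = -1253.00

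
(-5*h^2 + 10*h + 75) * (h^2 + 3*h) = -5*h^4 - 5*h^3 + 105*h^2 + 225*h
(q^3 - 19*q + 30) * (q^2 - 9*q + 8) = q^5 - 9*q^4 - 11*q^3 + 201*q^2 - 422*q + 240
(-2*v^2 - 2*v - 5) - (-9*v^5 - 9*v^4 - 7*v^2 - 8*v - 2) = 9*v^5 + 9*v^4 + 5*v^2 + 6*v - 3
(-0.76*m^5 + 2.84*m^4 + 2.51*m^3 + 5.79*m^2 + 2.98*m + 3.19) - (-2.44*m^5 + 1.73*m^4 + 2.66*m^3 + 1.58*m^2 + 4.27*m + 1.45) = 1.68*m^5 + 1.11*m^4 - 0.15*m^3 + 4.21*m^2 - 1.29*m + 1.74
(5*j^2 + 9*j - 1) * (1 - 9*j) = -45*j^3 - 76*j^2 + 18*j - 1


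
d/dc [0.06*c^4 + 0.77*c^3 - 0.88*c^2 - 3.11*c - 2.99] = 0.24*c^3 + 2.31*c^2 - 1.76*c - 3.11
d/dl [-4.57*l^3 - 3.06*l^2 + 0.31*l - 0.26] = -13.71*l^2 - 6.12*l + 0.31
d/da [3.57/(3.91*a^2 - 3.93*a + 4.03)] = (14.0301 - 27.9174*a)/(3.91*a^2 - 3.93*a + 4.03)^2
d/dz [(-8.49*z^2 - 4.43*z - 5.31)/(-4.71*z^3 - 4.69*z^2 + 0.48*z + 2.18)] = (-39.9879*z^4 - 41.7306*z^3 - 99.8822*z^2 - 86.8242*z - 7.1086)/(22.1841*z^6 + 44.1798*z^5 + 17.4745*z^4 - 25.038*z^3 - 20.218*z^2 + 2.0928*z + 4.7524)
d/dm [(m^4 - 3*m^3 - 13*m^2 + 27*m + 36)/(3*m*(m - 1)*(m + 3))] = (m^4 - 2*m^3 + m^2 - 24*m + 12)/(3*m^2*(m^2 - 2*m + 1))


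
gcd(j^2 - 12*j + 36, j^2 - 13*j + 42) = j - 6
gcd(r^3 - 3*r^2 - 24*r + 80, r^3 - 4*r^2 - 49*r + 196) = r - 4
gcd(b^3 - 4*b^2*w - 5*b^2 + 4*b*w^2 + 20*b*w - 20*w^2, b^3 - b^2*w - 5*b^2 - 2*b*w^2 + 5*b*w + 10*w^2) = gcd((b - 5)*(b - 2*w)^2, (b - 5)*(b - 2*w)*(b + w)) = -b^2 + 2*b*w + 5*b - 10*w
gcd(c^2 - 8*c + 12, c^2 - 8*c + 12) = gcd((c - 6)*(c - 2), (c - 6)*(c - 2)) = c^2 - 8*c + 12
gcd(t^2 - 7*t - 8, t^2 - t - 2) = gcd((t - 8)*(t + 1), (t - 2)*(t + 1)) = t + 1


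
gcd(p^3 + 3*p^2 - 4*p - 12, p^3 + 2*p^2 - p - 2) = p + 2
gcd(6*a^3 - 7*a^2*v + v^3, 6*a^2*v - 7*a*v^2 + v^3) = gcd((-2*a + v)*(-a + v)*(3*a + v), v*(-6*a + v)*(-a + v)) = -a + v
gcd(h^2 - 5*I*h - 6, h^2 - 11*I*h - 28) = 1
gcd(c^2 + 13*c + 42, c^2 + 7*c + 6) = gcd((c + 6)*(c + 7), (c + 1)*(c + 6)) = c + 6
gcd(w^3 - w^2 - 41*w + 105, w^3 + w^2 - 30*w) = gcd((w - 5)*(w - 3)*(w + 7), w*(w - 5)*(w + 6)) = w - 5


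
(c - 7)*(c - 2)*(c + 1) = c^3 - 8*c^2 + 5*c + 14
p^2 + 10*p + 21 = (p + 3)*(p + 7)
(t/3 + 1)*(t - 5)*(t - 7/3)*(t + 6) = t^4/3 + 5*t^3/9 - 109*t^2/9 - 9*t + 70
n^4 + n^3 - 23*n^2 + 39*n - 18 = (n - 3)*(n - 1)^2*(n + 6)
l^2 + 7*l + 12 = (l + 3)*(l + 4)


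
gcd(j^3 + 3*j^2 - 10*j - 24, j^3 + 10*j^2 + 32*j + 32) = j^2 + 6*j + 8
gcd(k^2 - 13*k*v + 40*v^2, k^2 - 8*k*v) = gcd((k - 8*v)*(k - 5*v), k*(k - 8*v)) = -k + 8*v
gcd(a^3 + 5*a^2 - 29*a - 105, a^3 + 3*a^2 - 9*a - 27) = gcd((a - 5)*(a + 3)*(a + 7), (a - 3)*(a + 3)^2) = a + 3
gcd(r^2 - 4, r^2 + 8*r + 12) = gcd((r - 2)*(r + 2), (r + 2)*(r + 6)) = r + 2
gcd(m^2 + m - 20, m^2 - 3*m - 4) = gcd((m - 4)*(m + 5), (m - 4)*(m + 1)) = m - 4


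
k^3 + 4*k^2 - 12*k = k*(k - 2)*(k + 6)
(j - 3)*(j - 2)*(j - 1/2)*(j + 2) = j^4 - 7*j^3/2 - 5*j^2/2 + 14*j - 6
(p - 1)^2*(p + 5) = p^3 + 3*p^2 - 9*p + 5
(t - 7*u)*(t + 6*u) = t^2 - t*u - 42*u^2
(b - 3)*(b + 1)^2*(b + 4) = b^4 + 3*b^3 - 9*b^2 - 23*b - 12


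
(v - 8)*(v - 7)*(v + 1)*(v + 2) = v^4 - 12*v^3 + 13*v^2 + 138*v + 112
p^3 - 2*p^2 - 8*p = p*(p - 4)*(p + 2)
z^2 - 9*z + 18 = (z - 6)*(z - 3)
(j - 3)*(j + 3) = j^2 - 9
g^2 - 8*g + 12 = (g - 6)*(g - 2)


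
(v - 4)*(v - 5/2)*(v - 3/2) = v^3 - 8*v^2 + 79*v/4 - 15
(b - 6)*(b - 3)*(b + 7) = b^3 - 2*b^2 - 45*b + 126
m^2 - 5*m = m*(m - 5)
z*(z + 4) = z^2 + 4*z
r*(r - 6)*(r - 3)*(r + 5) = r^4 - 4*r^3 - 27*r^2 + 90*r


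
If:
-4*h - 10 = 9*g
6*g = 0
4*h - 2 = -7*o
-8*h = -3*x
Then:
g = 0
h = -5/2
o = 12/7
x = -20/3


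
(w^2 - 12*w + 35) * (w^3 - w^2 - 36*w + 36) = w^5 - 13*w^4 + 11*w^3 + 433*w^2 - 1692*w + 1260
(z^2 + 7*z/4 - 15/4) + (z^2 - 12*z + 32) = 2*z^2 - 41*z/4 + 113/4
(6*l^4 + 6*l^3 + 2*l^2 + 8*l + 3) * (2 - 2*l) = -12*l^5 + 8*l^3 - 12*l^2 + 10*l + 6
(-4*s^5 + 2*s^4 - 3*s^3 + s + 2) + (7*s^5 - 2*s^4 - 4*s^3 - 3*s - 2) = 3*s^5 - 7*s^3 - 2*s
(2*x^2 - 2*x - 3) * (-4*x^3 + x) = -8*x^5 + 8*x^4 + 14*x^3 - 2*x^2 - 3*x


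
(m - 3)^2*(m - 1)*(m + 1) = m^4 - 6*m^3 + 8*m^2 + 6*m - 9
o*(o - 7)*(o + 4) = o^3 - 3*o^2 - 28*o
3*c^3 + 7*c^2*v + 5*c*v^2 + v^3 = (c + v)^2*(3*c + v)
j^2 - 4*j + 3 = (j - 3)*(j - 1)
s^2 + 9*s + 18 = (s + 3)*(s + 6)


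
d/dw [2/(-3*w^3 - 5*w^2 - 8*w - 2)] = 2*(9*w^2 + 10*w + 8)/(3*w^3 + 5*w^2 + 8*w + 2)^2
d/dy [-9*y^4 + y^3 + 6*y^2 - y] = -36*y^3 + 3*y^2 + 12*y - 1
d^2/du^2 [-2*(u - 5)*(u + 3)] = -4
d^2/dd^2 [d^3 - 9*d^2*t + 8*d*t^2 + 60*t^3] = 6*d - 18*t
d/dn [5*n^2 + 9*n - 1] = 10*n + 9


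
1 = 1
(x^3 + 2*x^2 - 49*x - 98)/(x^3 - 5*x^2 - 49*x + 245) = (x + 2)/(x - 5)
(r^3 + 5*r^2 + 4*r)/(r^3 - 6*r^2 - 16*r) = (r^2 + 5*r + 4)/(r^2 - 6*r - 16)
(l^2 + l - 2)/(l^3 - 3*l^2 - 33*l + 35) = (l + 2)/(l^2 - 2*l - 35)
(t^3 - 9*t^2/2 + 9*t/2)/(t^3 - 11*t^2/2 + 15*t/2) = (2*t - 3)/(2*t - 5)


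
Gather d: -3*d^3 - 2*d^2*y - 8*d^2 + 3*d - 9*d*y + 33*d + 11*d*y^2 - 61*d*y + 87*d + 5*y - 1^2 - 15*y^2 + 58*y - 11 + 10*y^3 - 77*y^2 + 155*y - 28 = -3*d^3 + d^2*(-2*y - 8) + d*(11*y^2 - 70*y + 123) + 10*y^3 - 92*y^2 + 218*y - 40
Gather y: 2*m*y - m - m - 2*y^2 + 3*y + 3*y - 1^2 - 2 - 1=-2*m - 2*y^2 + y*(2*m + 6) - 4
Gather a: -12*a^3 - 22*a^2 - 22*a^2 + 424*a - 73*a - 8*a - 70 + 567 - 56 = -12*a^3 - 44*a^2 + 343*a + 441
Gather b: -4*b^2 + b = -4*b^2 + b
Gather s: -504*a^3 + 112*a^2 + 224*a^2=-504*a^3 + 336*a^2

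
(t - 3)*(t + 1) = t^2 - 2*t - 3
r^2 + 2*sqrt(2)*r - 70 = (r - 5*sqrt(2))*(r + 7*sqrt(2))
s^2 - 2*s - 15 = (s - 5)*(s + 3)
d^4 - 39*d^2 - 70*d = d*(d - 7)*(d + 2)*(d + 5)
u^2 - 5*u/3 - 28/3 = (u - 4)*(u + 7/3)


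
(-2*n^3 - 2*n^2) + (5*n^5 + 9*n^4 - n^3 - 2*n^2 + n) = 5*n^5 + 9*n^4 - 3*n^3 - 4*n^2 + n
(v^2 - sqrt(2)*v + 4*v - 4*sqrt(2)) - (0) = v^2 - sqrt(2)*v + 4*v - 4*sqrt(2)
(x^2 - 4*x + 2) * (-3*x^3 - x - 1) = -3*x^5 + 12*x^4 - 7*x^3 + 3*x^2 + 2*x - 2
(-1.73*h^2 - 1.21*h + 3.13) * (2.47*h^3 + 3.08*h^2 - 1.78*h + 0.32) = -4.2731*h^5 - 8.3171*h^4 + 7.0837*h^3 + 11.2406*h^2 - 5.9586*h + 1.0016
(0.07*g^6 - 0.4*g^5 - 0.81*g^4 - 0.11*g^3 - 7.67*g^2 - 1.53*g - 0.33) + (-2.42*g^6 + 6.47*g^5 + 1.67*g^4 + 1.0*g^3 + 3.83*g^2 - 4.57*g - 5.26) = -2.35*g^6 + 6.07*g^5 + 0.86*g^4 + 0.89*g^3 - 3.84*g^2 - 6.1*g - 5.59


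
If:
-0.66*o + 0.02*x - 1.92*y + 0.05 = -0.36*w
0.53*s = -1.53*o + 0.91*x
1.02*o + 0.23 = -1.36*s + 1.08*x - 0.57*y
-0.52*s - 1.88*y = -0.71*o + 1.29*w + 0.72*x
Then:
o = 0.124007644424413 - 2.1653682291938*y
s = -3.13719132829548*y - 0.179635694389417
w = 1.66725988229385*y + 0.082687715758373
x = 0.103873382354901 - 5.46782944468475*y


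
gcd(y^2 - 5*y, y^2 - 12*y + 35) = y - 5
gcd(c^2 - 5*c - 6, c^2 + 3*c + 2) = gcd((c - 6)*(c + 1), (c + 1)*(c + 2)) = c + 1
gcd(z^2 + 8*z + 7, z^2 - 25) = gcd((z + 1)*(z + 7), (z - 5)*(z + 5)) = 1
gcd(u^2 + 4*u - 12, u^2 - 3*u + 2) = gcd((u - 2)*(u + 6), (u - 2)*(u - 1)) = u - 2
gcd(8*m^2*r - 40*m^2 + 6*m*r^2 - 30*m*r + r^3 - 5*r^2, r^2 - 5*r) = r - 5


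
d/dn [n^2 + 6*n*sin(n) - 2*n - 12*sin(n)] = 6*n*cos(n) + 2*n + 6*sin(n) - 12*cos(n) - 2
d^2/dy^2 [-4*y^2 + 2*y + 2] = -8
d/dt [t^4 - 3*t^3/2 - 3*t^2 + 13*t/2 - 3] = 4*t^3 - 9*t^2/2 - 6*t + 13/2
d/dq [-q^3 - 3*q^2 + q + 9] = -3*q^2 - 6*q + 1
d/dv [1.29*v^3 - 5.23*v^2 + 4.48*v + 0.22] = 3.87*v^2 - 10.46*v + 4.48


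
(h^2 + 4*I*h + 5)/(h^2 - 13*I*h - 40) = (h^2 + 4*I*h + 5)/(h^2 - 13*I*h - 40)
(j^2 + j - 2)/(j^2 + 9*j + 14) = (j - 1)/(j + 7)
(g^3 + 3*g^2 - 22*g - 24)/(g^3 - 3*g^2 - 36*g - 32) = (g^2 + 2*g - 24)/(g^2 - 4*g - 32)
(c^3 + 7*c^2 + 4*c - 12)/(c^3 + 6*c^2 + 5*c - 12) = (c^2 + 8*c + 12)/(c^2 + 7*c + 12)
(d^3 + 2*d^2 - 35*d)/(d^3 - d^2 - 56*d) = (d - 5)/(d - 8)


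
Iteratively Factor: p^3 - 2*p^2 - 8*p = (p - 4)*(p^2 + 2*p) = (p - 4)*(p + 2)*(p)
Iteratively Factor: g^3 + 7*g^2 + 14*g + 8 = (g + 4)*(g^2 + 3*g + 2) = (g + 2)*(g + 4)*(g + 1)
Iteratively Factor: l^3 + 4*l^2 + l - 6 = (l + 2)*(l^2 + 2*l - 3) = (l - 1)*(l + 2)*(l + 3)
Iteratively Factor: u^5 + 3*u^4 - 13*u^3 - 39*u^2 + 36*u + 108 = (u + 2)*(u^4 + u^3 - 15*u^2 - 9*u + 54) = (u - 2)*(u + 2)*(u^3 + 3*u^2 - 9*u - 27) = (u - 2)*(u + 2)*(u + 3)*(u^2 - 9) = (u - 2)*(u + 2)*(u + 3)^2*(u - 3)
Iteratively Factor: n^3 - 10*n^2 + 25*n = (n - 5)*(n^2 - 5*n) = n*(n - 5)*(n - 5)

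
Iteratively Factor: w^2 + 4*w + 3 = (w + 3)*(w + 1)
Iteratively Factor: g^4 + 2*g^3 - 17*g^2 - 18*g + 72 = (g + 3)*(g^3 - g^2 - 14*g + 24) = (g - 3)*(g + 3)*(g^2 + 2*g - 8) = (g - 3)*(g + 3)*(g + 4)*(g - 2)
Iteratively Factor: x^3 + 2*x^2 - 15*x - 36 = (x + 3)*(x^2 - x - 12) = (x + 3)^2*(x - 4)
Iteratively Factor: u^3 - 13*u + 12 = (u - 1)*(u^2 + u - 12) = (u - 3)*(u - 1)*(u + 4)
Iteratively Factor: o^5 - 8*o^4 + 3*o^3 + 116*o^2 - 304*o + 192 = (o + 4)*(o^4 - 12*o^3 + 51*o^2 - 88*o + 48) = (o - 4)*(o + 4)*(o^3 - 8*o^2 + 19*o - 12) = (o - 4)*(o - 3)*(o + 4)*(o^2 - 5*o + 4) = (o - 4)*(o - 3)*(o - 1)*(o + 4)*(o - 4)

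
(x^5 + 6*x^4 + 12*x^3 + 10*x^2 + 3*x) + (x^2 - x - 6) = x^5 + 6*x^4 + 12*x^3 + 11*x^2 + 2*x - 6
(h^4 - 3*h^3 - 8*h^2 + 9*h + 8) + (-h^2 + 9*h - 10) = h^4 - 3*h^3 - 9*h^2 + 18*h - 2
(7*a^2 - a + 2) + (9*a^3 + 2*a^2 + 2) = 9*a^3 + 9*a^2 - a + 4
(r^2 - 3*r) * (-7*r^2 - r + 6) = -7*r^4 + 20*r^3 + 9*r^2 - 18*r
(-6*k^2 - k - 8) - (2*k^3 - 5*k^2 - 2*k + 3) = -2*k^3 - k^2 + k - 11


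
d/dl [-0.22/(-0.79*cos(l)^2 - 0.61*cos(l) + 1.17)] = (0.3476*cos(l) + 0.1342)*sin(l)/(0.79*cos(l)^2 + 0.61*cos(l) - 1.17)^2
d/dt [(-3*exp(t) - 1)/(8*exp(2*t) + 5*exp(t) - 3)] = ((3*exp(t) + 1)*(16*exp(t) + 5) - 24*exp(2*t) - 15*exp(t) + 9)*exp(t)/(8*exp(2*t) + 5*exp(t) - 3)^2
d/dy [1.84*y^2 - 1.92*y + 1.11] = 3.68*y - 1.92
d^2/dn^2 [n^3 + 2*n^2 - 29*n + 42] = 6*n + 4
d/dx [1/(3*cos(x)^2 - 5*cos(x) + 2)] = (6*cos(x) - 5)*sin(x)/(3*cos(x)^2 - 5*cos(x) + 2)^2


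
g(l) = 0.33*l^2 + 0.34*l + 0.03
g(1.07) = 0.77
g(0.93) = 0.63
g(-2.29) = 0.98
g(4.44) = 8.05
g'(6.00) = 4.30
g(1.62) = 1.45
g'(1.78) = 1.51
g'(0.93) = 0.95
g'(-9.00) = -5.60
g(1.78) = 1.68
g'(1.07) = 1.05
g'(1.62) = 1.41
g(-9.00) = 23.70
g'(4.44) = 3.27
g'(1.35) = 1.23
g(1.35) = 1.09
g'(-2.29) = -1.17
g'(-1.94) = -0.94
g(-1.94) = 0.61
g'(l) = 0.66*l + 0.34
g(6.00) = 13.95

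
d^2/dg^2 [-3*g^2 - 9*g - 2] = -6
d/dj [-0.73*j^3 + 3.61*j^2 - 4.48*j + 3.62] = -2.19*j^2 + 7.22*j - 4.48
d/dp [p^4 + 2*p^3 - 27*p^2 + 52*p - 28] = 4*p^3 + 6*p^2 - 54*p + 52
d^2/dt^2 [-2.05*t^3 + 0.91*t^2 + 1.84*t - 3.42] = 1.82 - 12.3*t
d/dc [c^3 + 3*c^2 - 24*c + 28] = 3*c^2 + 6*c - 24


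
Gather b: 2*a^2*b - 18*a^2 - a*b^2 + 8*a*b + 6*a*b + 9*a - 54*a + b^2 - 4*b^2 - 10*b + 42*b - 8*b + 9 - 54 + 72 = -18*a^2 - 45*a + b^2*(-a - 3) + b*(2*a^2 + 14*a + 24) + 27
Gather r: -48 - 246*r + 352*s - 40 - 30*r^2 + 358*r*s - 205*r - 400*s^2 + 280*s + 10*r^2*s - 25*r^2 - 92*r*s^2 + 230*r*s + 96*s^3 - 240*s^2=r^2*(10*s - 55) + r*(-92*s^2 + 588*s - 451) + 96*s^3 - 640*s^2 + 632*s - 88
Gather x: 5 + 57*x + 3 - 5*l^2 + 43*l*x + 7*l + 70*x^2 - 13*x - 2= -5*l^2 + 7*l + 70*x^2 + x*(43*l + 44) + 6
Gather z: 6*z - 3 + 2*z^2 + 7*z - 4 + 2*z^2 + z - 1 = 4*z^2 + 14*z - 8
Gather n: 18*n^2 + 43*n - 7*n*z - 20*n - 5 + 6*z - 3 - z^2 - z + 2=18*n^2 + n*(23 - 7*z) - z^2 + 5*z - 6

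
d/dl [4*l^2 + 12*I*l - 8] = 8*l + 12*I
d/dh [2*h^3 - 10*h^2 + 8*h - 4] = 6*h^2 - 20*h + 8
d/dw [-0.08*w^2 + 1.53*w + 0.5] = 1.53 - 0.16*w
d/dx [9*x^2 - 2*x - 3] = 18*x - 2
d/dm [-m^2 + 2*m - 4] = 2 - 2*m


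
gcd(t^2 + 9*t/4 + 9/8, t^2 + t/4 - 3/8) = t + 3/4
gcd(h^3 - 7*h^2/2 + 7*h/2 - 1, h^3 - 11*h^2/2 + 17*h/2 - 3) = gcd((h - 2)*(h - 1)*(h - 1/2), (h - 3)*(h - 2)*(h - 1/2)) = h^2 - 5*h/2 + 1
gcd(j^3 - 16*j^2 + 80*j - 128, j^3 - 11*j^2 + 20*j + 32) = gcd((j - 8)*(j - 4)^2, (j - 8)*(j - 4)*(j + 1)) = j^2 - 12*j + 32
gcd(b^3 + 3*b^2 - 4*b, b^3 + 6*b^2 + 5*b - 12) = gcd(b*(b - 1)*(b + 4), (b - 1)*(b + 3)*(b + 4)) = b^2 + 3*b - 4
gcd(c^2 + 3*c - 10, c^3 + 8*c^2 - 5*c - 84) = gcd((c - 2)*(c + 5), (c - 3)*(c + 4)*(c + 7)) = 1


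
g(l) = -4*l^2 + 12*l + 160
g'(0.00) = 12.00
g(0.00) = 160.00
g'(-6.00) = 60.00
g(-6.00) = -56.00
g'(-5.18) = 53.44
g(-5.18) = -9.49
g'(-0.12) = 12.96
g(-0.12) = 158.50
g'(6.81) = -42.48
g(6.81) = 56.22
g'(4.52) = -24.16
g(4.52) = 132.52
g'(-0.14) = 13.12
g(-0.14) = 158.24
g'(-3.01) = 36.08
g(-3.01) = 87.64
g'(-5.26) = 54.08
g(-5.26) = -13.79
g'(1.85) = -2.80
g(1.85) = 168.51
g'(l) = 12 - 8*l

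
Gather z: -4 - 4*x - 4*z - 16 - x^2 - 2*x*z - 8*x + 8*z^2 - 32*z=-x^2 - 12*x + 8*z^2 + z*(-2*x - 36) - 20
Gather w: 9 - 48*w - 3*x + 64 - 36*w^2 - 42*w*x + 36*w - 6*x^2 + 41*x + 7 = -36*w^2 + w*(-42*x - 12) - 6*x^2 + 38*x + 80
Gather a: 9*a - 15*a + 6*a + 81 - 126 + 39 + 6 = 0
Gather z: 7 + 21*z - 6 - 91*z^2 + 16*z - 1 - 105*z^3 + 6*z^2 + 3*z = -105*z^3 - 85*z^2 + 40*z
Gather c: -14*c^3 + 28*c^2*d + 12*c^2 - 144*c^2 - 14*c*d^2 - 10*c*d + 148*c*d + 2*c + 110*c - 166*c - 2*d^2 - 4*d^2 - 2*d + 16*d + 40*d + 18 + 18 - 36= -14*c^3 + c^2*(28*d - 132) + c*(-14*d^2 + 138*d - 54) - 6*d^2 + 54*d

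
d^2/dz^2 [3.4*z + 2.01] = 0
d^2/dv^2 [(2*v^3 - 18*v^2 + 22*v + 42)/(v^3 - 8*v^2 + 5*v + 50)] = 4*(-v^4 + 8*v^3 - 198*v^2 + 340*v - 653)/(v^7 - 14*v^6 + 42*v^5 + 168*v^4 - 735*v^3 - 1050*v^2 + 3500*v + 5000)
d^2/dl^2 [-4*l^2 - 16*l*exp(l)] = -16*l*exp(l) - 32*exp(l) - 8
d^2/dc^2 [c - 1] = 0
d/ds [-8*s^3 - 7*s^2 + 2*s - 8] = -24*s^2 - 14*s + 2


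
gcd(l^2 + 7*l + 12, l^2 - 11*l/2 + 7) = 1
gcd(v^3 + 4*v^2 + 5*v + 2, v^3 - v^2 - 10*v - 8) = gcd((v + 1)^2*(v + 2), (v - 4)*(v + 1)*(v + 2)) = v^2 + 3*v + 2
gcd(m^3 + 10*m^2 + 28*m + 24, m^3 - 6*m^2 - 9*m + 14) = m + 2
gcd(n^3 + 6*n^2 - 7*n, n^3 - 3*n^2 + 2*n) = n^2 - n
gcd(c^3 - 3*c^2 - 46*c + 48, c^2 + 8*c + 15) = 1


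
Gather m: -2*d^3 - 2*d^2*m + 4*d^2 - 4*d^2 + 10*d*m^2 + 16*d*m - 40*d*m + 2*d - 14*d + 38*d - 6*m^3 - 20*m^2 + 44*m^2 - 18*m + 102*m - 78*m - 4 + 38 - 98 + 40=-2*d^3 + 26*d - 6*m^3 + m^2*(10*d + 24) + m*(-2*d^2 - 24*d + 6) - 24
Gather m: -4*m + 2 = 2 - 4*m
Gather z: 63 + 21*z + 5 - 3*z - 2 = 18*z + 66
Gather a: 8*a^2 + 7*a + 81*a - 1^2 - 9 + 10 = 8*a^2 + 88*a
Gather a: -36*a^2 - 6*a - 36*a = -36*a^2 - 42*a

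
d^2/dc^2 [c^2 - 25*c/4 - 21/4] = 2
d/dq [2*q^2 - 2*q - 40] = 4*q - 2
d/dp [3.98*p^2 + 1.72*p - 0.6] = 7.96*p + 1.72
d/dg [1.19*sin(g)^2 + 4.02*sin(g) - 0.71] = (2.38*sin(g) + 4.02)*cos(g)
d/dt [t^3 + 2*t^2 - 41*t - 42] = 3*t^2 + 4*t - 41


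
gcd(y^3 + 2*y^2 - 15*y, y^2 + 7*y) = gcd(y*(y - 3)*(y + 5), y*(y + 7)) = y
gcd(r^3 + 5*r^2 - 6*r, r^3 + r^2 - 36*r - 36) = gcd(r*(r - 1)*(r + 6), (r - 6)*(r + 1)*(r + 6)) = r + 6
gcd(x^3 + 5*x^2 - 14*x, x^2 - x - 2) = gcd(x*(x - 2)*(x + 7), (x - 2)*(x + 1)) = x - 2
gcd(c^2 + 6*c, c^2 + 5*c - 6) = c + 6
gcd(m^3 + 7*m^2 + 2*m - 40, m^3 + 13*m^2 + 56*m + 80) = m^2 + 9*m + 20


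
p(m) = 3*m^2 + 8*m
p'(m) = 6*m + 8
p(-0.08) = -0.62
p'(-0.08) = 7.52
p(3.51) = 65.04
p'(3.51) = 29.06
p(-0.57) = -3.59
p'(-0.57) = 4.58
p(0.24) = 2.09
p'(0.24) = 9.44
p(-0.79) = -4.45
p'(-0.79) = 3.26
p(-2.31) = -2.47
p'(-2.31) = -5.86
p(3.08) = 53.10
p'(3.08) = 26.48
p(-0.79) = -4.45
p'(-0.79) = 3.26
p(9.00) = 315.00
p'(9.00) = 62.00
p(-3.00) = 3.00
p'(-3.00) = -10.00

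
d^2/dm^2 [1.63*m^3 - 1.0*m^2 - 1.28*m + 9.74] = 9.78*m - 2.0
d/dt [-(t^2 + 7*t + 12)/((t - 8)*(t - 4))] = (19*t^2 - 40*t - 368)/(t^4 - 24*t^3 + 208*t^2 - 768*t + 1024)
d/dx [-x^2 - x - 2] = -2*x - 1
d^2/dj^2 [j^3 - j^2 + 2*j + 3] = 6*j - 2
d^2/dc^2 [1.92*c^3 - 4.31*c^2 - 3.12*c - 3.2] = 11.52*c - 8.62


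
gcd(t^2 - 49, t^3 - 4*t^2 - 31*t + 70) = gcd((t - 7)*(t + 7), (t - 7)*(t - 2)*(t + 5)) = t - 7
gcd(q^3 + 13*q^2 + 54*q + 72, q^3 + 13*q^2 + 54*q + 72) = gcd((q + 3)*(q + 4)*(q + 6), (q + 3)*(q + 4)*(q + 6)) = q^3 + 13*q^2 + 54*q + 72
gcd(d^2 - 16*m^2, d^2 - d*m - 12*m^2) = d - 4*m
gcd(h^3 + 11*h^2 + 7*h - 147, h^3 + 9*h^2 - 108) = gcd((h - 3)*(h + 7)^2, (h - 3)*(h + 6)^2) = h - 3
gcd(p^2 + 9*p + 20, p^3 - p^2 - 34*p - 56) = p + 4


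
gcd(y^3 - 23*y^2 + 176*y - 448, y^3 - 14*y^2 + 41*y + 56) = y^2 - 15*y + 56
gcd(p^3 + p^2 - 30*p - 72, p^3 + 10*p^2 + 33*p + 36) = p^2 + 7*p + 12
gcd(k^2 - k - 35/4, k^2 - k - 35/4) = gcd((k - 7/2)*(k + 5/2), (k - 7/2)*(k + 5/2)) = k^2 - k - 35/4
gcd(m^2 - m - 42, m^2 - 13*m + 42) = m - 7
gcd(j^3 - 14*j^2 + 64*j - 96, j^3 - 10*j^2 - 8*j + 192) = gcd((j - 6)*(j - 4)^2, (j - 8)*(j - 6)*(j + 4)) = j - 6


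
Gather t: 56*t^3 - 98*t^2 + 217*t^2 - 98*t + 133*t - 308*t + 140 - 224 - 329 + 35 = 56*t^3 + 119*t^2 - 273*t - 378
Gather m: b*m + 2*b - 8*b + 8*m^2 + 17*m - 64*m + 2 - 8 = -6*b + 8*m^2 + m*(b - 47) - 6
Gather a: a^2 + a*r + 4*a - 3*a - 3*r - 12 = a^2 + a*(r + 1) - 3*r - 12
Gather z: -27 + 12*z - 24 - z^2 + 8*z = -z^2 + 20*z - 51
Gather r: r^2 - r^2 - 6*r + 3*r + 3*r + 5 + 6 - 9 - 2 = 0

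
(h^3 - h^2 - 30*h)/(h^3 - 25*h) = (h - 6)/(h - 5)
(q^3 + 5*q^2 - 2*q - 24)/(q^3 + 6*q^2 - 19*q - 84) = (q^2 + 2*q - 8)/(q^2 + 3*q - 28)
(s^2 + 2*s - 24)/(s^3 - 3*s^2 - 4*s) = (s + 6)/(s*(s + 1))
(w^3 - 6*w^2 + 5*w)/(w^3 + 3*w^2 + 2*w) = (w^2 - 6*w + 5)/(w^2 + 3*w + 2)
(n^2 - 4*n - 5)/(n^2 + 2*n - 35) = (n + 1)/(n + 7)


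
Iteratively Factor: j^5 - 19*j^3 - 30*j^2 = (j - 5)*(j^4 + 5*j^3 + 6*j^2) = j*(j - 5)*(j^3 + 5*j^2 + 6*j) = j^2*(j - 5)*(j^2 + 5*j + 6) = j^2*(j - 5)*(j + 2)*(j + 3)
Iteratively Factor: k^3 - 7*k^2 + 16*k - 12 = (k - 2)*(k^2 - 5*k + 6) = (k - 2)^2*(k - 3)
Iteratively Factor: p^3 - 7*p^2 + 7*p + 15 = (p - 3)*(p^2 - 4*p - 5) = (p - 5)*(p - 3)*(p + 1)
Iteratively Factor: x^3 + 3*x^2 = (x + 3)*(x^2) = x*(x + 3)*(x)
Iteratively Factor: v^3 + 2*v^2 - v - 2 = (v + 2)*(v^2 - 1) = (v - 1)*(v + 2)*(v + 1)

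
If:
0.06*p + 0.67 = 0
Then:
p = -11.17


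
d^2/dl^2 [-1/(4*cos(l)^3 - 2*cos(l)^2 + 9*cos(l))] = ((-12*cos(l) + 4*cos(2*l) - 9*cos(3*l))*(4*cos(l)^2 - 2*cos(l) + 9)*cos(l) - 2*(12*cos(l)^2 - 4*cos(l) + 9)^2*sin(l)^2)/((4*cos(l)^2 - 2*cos(l) + 9)^3*cos(l)^3)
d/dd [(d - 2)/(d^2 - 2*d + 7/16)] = 16*(16*d^2 - 32*d - 32*(d - 2)*(d - 1) + 7)/(16*d^2 - 32*d + 7)^2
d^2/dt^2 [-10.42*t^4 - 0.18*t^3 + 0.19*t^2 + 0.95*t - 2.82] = -125.04*t^2 - 1.08*t + 0.38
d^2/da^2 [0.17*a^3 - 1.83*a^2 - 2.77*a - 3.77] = 1.02*a - 3.66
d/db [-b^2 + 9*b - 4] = 9 - 2*b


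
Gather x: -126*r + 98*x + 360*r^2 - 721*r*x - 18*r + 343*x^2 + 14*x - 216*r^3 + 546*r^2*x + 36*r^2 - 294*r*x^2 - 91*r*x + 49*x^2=-216*r^3 + 396*r^2 - 144*r + x^2*(392 - 294*r) + x*(546*r^2 - 812*r + 112)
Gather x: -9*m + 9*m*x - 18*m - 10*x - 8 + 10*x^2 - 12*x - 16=-27*m + 10*x^2 + x*(9*m - 22) - 24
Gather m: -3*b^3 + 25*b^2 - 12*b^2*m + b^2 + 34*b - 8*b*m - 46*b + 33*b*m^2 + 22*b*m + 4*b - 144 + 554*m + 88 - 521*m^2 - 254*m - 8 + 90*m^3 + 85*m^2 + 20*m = -3*b^3 + 26*b^2 - 8*b + 90*m^3 + m^2*(33*b - 436) + m*(-12*b^2 + 14*b + 320) - 64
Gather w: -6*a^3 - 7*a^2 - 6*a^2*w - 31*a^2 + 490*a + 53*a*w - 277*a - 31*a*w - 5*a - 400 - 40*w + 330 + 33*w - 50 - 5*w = -6*a^3 - 38*a^2 + 208*a + w*(-6*a^2 + 22*a - 12) - 120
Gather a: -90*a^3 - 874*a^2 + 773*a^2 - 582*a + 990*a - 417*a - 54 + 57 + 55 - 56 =-90*a^3 - 101*a^2 - 9*a + 2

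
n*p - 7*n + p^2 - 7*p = (n + p)*(p - 7)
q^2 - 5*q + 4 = (q - 4)*(q - 1)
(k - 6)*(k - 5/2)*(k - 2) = k^3 - 21*k^2/2 + 32*k - 30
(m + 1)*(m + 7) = m^2 + 8*m + 7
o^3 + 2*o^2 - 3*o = o*(o - 1)*(o + 3)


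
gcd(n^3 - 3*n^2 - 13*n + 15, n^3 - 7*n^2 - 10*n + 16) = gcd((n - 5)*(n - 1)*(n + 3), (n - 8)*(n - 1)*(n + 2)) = n - 1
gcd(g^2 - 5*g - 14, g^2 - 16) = 1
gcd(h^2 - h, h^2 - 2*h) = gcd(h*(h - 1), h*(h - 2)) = h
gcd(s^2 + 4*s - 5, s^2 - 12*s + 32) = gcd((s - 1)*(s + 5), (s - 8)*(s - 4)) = 1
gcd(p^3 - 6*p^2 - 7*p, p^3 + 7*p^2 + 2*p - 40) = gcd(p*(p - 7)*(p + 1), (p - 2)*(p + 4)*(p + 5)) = 1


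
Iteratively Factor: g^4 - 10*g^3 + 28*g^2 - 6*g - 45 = (g + 1)*(g^3 - 11*g^2 + 39*g - 45) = (g - 3)*(g + 1)*(g^2 - 8*g + 15) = (g - 3)^2*(g + 1)*(g - 5)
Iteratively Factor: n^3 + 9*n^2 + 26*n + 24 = (n + 4)*(n^2 + 5*n + 6) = (n + 2)*(n + 4)*(n + 3)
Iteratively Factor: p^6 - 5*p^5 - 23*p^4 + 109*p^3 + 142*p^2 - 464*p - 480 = (p - 4)*(p^5 - p^4 - 27*p^3 + p^2 + 146*p + 120) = (p - 4)*(p + 1)*(p^4 - 2*p^3 - 25*p^2 + 26*p + 120) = (p - 5)*(p - 4)*(p + 1)*(p^3 + 3*p^2 - 10*p - 24) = (p - 5)*(p - 4)*(p + 1)*(p + 4)*(p^2 - p - 6) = (p - 5)*(p - 4)*(p + 1)*(p + 2)*(p + 4)*(p - 3)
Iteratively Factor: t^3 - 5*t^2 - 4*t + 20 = (t - 2)*(t^2 - 3*t - 10) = (t - 2)*(t + 2)*(t - 5)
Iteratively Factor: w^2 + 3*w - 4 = (w - 1)*(w + 4)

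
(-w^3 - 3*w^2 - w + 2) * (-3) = 3*w^3 + 9*w^2 + 3*w - 6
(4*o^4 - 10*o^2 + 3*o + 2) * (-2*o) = -8*o^5 + 20*o^3 - 6*o^2 - 4*o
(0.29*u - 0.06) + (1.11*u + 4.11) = 1.4*u + 4.05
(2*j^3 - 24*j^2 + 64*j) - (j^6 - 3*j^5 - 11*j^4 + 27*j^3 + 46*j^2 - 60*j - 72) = -j^6 + 3*j^5 + 11*j^4 - 25*j^3 - 70*j^2 + 124*j + 72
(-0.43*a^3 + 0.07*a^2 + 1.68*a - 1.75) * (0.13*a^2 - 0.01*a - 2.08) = -0.0559*a^5 + 0.0134*a^4 + 1.1121*a^3 - 0.3899*a^2 - 3.4769*a + 3.64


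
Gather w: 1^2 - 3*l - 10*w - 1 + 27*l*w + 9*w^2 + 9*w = -3*l + 9*w^2 + w*(27*l - 1)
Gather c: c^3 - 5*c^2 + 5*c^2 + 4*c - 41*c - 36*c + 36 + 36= c^3 - 73*c + 72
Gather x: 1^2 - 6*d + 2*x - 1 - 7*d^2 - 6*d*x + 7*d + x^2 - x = -7*d^2 + d + x^2 + x*(1 - 6*d)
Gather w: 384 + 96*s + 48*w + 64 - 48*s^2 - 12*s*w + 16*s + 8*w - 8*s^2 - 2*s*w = -56*s^2 + 112*s + w*(56 - 14*s) + 448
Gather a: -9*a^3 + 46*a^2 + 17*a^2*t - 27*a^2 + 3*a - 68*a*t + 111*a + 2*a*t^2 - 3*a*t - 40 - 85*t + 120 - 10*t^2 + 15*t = -9*a^3 + a^2*(17*t + 19) + a*(2*t^2 - 71*t + 114) - 10*t^2 - 70*t + 80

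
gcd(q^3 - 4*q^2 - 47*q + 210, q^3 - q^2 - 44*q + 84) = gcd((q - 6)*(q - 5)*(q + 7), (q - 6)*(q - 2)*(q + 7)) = q^2 + q - 42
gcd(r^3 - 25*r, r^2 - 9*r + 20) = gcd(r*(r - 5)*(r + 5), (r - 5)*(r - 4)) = r - 5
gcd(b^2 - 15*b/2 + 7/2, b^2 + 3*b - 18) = 1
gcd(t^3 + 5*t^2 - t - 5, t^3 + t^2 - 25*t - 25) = t^2 + 6*t + 5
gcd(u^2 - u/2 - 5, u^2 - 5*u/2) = u - 5/2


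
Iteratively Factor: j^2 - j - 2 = (j - 2)*(j + 1)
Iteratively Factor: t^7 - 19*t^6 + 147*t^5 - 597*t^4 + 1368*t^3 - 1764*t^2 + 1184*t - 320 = (t - 2)*(t^6 - 17*t^5 + 113*t^4 - 371*t^3 + 626*t^2 - 512*t + 160) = (t - 2)^2*(t^5 - 15*t^4 + 83*t^3 - 205*t^2 + 216*t - 80) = (t - 4)*(t - 2)^2*(t^4 - 11*t^3 + 39*t^2 - 49*t + 20) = (t - 4)*(t - 2)^2*(t - 1)*(t^3 - 10*t^2 + 29*t - 20) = (t - 5)*(t - 4)*(t - 2)^2*(t - 1)*(t^2 - 5*t + 4) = (t - 5)*(t - 4)^2*(t - 2)^2*(t - 1)*(t - 1)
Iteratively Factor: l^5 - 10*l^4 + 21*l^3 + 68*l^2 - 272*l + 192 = (l - 1)*(l^4 - 9*l^3 + 12*l^2 + 80*l - 192) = (l - 4)*(l - 1)*(l^3 - 5*l^2 - 8*l + 48) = (l - 4)^2*(l - 1)*(l^2 - l - 12) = (l - 4)^3*(l - 1)*(l + 3)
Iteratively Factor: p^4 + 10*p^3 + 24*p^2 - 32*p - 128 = (p - 2)*(p^3 + 12*p^2 + 48*p + 64) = (p - 2)*(p + 4)*(p^2 + 8*p + 16) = (p - 2)*(p + 4)^2*(p + 4)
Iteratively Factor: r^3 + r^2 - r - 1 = (r - 1)*(r^2 + 2*r + 1) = (r - 1)*(r + 1)*(r + 1)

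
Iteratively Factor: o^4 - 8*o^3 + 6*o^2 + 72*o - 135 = (o - 5)*(o^3 - 3*o^2 - 9*o + 27) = (o - 5)*(o - 3)*(o^2 - 9) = (o - 5)*(o - 3)^2*(o + 3)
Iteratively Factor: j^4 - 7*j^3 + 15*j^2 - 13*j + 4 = (j - 1)*(j^3 - 6*j^2 + 9*j - 4) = (j - 4)*(j - 1)*(j^2 - 2*j + 1) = (j - 4)*(j - 1)^2*(j - 1)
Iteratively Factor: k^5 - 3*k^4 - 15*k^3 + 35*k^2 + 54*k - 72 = (k - 3)*(k^4 - 15*k^2 - 10*k + 24) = (k - 3)*(k - 1)*(k^3 + k^2 - 14*k - 24) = (k - 4)*(k - 3)*(k - 1)*(k^2 + 5*k + 6) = (k - 4)*(k - 3)*(k - 1)*(k + 2)*(k + 3)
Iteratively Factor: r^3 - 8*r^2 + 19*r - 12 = (r - 3)*(r^2 - 5*r + 4) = (r - 3)*(r - 1)*(r - 4)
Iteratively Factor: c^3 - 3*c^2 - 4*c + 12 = (c - 2)*(c^2 - c - 6) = (c - 3)*(c - 2)*(c + 2)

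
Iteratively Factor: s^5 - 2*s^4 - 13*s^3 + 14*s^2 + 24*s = (s + 3)*(s^4 - 5*s^3 + 2*s^2 + 8*s) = (s - 4)*(s + 3)*(s^3 - s^2 - 2*s) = (s - 4)*(s - 2)*(s + 3)*(s^2 + s) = (s - 4)*(s - 2)*(s + 1)*(s + 3)*(s)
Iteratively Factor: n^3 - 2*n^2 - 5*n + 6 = (n + 2)*(n^2 - 4*n + 3) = (n - 3)*(n + 2)*(n - 1)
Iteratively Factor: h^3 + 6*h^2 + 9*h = (h)*(h^2 + 6*h + 9) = h*(h + 3)*(h + 3)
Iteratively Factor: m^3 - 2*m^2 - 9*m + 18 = (m - 3)*(m^2 + m - 6) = (m - 3)*(m + 3)*(m - 2)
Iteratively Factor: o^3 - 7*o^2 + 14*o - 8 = (o - 1)*(o^2 - 6*o + 8) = (o - 2)*(o - 1)*(o - 4)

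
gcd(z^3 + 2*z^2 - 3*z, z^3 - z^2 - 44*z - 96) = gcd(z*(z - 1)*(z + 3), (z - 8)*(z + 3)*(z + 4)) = z + 3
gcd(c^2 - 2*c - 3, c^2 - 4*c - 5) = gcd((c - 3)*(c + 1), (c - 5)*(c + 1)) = c + 1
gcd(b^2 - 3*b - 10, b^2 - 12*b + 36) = 1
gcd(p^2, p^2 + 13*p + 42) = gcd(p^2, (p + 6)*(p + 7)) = 1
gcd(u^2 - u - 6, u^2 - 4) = u + 2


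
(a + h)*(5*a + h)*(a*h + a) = 5*a^3*h + 5*a^3 + 6*a^2*h^2 + 6*a^2*h + a*h^3 + a*h^2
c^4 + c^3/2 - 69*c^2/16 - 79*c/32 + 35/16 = (c - 2)*(c - 1/2)*(c + 5/4)*(c + 7/4)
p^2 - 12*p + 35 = (p - 7)*(p - 5)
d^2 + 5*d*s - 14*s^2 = (d - 2*s)*(d + 7*s)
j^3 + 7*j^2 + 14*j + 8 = (j + 1)*(j + 2)*(j + 4)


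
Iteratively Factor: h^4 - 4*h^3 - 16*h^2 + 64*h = (h - 4)*(h^3 - 16*h) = (h - 4)^2*(h^2 + 4*h) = (h - 4)^2*(h + 4)*(h)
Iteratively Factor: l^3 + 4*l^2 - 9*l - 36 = (l + 4)*(l^2 - 9) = (l - 3)*(l + 4)*(l + 3)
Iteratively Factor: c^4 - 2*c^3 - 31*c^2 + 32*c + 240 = (c + 3)*(c^3 - 5*c^2 - 16*c + 80) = (c - 4)*(c + 3)*(c^2 - c - 20) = (c - 4)*(c + 3)*(c + 4)*(c - 5)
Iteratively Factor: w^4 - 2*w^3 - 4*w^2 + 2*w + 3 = (w + 1)*(w^3 - 3*w^2 - w + 3) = (w - 1)*(w + 1)*(w^2 - 2*w - 3) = (w - 1)*(w + 1)^2*(w - 3)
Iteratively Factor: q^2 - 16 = (q + 4)*(q - 4)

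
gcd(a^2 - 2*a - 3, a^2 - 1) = a + 1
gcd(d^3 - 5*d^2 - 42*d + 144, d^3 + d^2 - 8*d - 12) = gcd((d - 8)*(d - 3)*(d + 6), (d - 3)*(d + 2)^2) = d - 3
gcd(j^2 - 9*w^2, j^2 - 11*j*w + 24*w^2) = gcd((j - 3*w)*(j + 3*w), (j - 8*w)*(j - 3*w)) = -j + 3*w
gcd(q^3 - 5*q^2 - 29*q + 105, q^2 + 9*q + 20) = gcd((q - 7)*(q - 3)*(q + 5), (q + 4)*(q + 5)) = q + 5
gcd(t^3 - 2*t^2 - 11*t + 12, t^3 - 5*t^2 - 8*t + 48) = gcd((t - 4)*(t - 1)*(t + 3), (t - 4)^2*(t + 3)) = t^2 - t - 12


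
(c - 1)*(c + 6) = c^2 + 5*c - 6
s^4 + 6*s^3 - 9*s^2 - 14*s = s*(s - 2)*(s + 1)*(s + 7)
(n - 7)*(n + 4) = n^2 - 3*n - 28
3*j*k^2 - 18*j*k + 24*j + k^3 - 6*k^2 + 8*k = (3*j + k)*(k - 4)*(k - 2)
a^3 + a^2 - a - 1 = (a - 1)*(a + 1)^2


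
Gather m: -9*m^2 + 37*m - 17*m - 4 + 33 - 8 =-9*m^2 + 20*m + 21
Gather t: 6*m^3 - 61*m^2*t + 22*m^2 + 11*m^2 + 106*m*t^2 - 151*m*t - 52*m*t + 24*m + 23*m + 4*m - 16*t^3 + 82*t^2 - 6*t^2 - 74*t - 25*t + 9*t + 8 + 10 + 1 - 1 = 6*m^3 + 33*m^2 + 51*m - 16*t^3 + t^2*(106*m + 76) + t*(-61*m^2 - 203*m - 90) + 18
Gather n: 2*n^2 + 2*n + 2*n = 2*n^2 + 4*n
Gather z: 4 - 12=-8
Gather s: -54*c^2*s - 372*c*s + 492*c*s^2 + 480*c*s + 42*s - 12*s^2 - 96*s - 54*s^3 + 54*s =-54*s^3 + s^2*(492*c - 12) + s*(-54*c^2 + 108*c)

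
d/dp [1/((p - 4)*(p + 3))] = (1 - 2*p)/(p^4 - 2*p^3 - 23*p^2 + 24*p + 144)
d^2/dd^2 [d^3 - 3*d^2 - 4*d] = 6*d - 6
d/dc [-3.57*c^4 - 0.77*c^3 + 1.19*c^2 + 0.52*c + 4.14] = -14.28*c^3 - 2.31*c^2 + 2.38*c + 0.52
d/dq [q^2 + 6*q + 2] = 2*q + 6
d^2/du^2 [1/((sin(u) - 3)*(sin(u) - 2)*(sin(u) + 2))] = (-9*sin(u)^6 + 33*sin(u)^5 - 16*sin(u)^4 + 24*sin(u)^3 - 130*sin(u)^2 - 48*sin(u) + 104)/((sin(u) - 3)^3*(sin(u) - 2)^3*(sin(u) + 2)^3)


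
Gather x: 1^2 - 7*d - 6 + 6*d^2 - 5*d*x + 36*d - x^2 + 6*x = 6*d^2 + 29*d - x^2 + x*(6 - 5*d) - 5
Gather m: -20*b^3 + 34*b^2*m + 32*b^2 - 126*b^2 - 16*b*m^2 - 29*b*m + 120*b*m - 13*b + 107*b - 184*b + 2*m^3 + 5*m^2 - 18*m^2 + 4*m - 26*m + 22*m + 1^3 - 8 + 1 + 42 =-20*b^3 - 94*b^2 - 90*b + 2*m^3 + m^2*(-16*b - 13) + m*(34*b^2 + 91*b) + 36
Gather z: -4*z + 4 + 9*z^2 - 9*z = 9*z^2 - 13*z + 4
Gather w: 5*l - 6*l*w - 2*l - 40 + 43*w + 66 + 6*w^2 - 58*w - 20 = 3*l + 6*w^2 + w*(-6*l - 15) + 6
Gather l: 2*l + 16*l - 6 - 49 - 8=18*l - 63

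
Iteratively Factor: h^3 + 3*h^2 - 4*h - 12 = (h + 2)*(h^2 + h - 6) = (h - 2)*(h + 2)*(h + 3)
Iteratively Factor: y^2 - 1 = (y + 1)*(y - 1)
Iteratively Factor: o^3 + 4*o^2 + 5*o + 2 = (o + 1)*(o^2 + 3*o + 2) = (o + 1)^2*(o + 2)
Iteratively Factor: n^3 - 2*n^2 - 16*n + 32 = (n + 4)*(n^2 - 6*n + 8) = (n - 4)*(n + 4)*(n - 2)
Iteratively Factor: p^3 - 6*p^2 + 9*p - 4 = (p - 1)*(p^2 - 5*p + 4) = (p - 1)^2*(p - 4)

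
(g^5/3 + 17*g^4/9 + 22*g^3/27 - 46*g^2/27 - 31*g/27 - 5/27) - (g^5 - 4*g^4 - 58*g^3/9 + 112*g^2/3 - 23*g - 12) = -2*g^5/3 + 53*g^4/9 + 196*g^3/27 - 1054*g^2/27 + 590*g/27 + 319/27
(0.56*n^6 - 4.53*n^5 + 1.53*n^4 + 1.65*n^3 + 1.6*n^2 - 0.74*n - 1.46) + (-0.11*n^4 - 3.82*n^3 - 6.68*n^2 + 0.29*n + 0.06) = 0.56*n^6 - 4.53*n^5 + 1.42*n^4 - 2.17*n^3 - 5.08*n^2 - 0.45*n - 1.4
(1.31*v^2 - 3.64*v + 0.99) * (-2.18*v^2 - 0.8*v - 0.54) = -2.8558*v^4 + 6.8872*v^3 + 0.0463999999999998*v^2 + 1.1736*v - 0.5346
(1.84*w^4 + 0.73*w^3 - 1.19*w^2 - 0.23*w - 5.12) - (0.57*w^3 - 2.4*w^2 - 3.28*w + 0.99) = 1.84*w^4 + 0.16*w^3 + 1.21*w^2 + 3.05*w - 6.11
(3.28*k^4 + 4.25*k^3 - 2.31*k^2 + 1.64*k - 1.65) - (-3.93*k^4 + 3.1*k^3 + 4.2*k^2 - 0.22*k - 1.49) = 7.21*k^4 + 1.15*k^3 - 6.51*k^2 + 1.86*k - 0.16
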